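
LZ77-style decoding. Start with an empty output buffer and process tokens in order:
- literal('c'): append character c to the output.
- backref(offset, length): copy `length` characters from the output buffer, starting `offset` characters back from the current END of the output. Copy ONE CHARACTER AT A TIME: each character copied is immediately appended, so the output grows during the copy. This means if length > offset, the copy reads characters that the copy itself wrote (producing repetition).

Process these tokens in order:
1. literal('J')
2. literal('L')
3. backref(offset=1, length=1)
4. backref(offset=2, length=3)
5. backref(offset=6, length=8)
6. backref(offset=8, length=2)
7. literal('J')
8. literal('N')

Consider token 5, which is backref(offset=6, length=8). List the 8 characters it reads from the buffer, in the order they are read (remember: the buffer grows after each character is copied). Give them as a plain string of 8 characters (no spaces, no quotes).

Answer: JLLLLLJL

Derivation:
Token 1: literal('J'). Output: "J"
Token 2: literal('L'). Output: "JL"
Token 3: backref(off=1, len=1). Copied 'L' from pos 1. Output: "JLL"
Token 4: backref(off=2, len=3) (overlapping!). Copied 'LLL' from pos 1. Output: "JLLLLL"
Token 5: backref(off=6, len=8). Buffer before: "JLLLLL" (len 6)
  byte 1: read out[0]='J', append. Buffer now: "JLLLLLJ"
  byte 2: read out[1]='L', append. Buffer now: "JLLLLLJL"
  byte 3: read out[2]='L', append. Buffer now: "JLLLLLJLL"
  byte 4: read out[3]='L', append. Buffer now: "JLLLLLJLLL"
  byte 5: read out[4]='L', append. Buffer now: "JLLLLLJLLLL"
  byte 6: read out[5]='L', append. Buffer now: "JLLLLLJLLLLL"
  byte 7: read out[6]='J', append. Buffer now: "JLLLLLJLLLLLJ"
  byte 8: read out[7]='L', append. Buffer now: "JLLLLLJLLLLLJL"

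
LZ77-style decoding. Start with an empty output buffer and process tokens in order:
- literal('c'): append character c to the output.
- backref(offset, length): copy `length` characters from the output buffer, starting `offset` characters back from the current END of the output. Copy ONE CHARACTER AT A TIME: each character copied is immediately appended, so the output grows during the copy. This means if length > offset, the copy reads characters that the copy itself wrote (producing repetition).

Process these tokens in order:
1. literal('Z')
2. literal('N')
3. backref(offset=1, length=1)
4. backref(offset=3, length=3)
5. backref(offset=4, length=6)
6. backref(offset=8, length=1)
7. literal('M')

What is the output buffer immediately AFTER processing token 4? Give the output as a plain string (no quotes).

Token 1: literal('Z'). Output: "Z"
Token 2: literal('N'). Output: "ZN"
Token 3: backref(off=1, len=1). Copied 'N' from pos 1. Output: "ZNN"
Token 4: backref(off=3, len=3). Copied 'ZNN' from pos 0. Output: "ZNNZNN"

Answer: ZNNZNN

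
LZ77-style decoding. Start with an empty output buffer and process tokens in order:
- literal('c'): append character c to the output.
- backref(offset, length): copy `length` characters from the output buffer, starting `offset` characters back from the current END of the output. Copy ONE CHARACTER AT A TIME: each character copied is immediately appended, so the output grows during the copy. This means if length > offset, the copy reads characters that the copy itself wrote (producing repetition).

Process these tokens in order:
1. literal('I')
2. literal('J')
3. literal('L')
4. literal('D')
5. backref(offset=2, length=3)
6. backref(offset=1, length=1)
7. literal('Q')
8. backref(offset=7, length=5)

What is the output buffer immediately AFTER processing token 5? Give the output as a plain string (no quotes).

Token 1: literal('I'). Output: "I"
Token 2: literal('J'). Output: "IJ"
Token 3: literal('L'). Output: "IJL"
Token 4: literal('D'). Output: "IJLD"
Token 5: backref(off=2, len=3) (overlapping!). Copied 'LDL' from pos 2. Output: "IJLDLDL"

Answer: IJLDLDL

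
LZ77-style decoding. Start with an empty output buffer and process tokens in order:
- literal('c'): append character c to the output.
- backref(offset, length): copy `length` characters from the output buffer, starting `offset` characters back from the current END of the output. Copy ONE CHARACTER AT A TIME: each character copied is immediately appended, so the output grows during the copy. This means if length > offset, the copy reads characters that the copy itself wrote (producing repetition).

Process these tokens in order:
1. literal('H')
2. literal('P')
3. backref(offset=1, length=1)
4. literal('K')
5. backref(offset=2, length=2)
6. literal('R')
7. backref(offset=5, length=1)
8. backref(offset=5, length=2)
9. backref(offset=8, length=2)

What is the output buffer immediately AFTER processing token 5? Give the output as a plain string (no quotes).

Answer: HPPKPK

Derivation:
Token 1: literal('H'). Output: "H"
Token 2: literal('P'). Output: "HP"
Token 3: backref(off=1, len=1). Copied 'P' from pos 1. Output: "HPP"
Token 4: literal('K'). Output: "HPPK"
Token 5: backref(off=2, len=2). Copied 'PK' from pos 2. Output: "HPPKPK"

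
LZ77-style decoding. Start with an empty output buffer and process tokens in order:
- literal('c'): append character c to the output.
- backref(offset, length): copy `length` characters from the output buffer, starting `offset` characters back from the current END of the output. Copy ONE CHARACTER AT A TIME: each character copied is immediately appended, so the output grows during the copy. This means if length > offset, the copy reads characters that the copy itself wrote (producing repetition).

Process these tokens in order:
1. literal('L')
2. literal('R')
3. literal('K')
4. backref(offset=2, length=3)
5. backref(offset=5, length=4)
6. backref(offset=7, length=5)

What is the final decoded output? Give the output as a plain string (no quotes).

Answer: LRKRKRRKRKRKRRK

Derivation:
Token 1: literal('L'). Output: "L"
Token 2: literal('R'). Output: "LR"
Token 3: literal('K'). Output: "LRK"
Token 4: backref(off=2, len=3) (overlapping!). Copied 'RKR' from pos 1. Output: "LRKRKR"
Token 5: backref(off=5, len=4). Copied 'RKRK' from pos 1. Output: "LRKRKRRKRK"
Token 6: backref(off=7, len=5). Copied 'RKRRK' from pos 3. Output: "LRKRKRRKRKRKRRK"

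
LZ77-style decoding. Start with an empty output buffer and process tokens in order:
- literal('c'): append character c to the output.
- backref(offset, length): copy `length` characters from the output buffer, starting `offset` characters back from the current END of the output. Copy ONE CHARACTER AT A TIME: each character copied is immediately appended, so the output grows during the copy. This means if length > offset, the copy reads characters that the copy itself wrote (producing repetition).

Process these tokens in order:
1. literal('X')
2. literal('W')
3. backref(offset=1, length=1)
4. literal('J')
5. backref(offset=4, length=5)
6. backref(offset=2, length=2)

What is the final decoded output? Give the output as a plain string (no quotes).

Token 1: literal('X'). Output: "X"
Token 2: literal('W'). Output: "XW"
Token 3: backref(off=1, len=1). Copied 'W' from pos 1. Output: "XWW"
Token 4: literal('J'). Output: "XWWJ"
Token 5: backref(off=4, len=5) (overlapping!). Copied 'XWWJX' from pos 0. Output: "XWWJXWWJX"
Token 6: backref(off=2, len=2). Copied 'JX' from pos 7. Output: "XWWJXWWJXJX"

Answer: XWWJXWWJXJX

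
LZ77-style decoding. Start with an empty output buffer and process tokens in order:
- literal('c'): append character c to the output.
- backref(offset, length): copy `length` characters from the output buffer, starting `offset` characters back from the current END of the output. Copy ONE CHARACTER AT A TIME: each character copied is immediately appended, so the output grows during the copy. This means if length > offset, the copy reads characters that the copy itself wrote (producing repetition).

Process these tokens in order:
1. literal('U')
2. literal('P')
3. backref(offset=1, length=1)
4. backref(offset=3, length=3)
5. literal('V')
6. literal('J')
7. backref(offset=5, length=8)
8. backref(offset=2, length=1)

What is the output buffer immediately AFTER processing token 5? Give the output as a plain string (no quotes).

Token 1: literal('U'). Output: "U"
Token 2: literal('P'). Output: "UP"
Token 3: backref(off=1, len=1). Copied 'P' from pos 1. Output: "UPP"
Token 4: backref(off=3, len=3). Copied 'UPP' from pos 0. Output: "UPPUPP"
Token 5: literal('V'). Output: "UPPUPPV"

Answer: UPPUPPV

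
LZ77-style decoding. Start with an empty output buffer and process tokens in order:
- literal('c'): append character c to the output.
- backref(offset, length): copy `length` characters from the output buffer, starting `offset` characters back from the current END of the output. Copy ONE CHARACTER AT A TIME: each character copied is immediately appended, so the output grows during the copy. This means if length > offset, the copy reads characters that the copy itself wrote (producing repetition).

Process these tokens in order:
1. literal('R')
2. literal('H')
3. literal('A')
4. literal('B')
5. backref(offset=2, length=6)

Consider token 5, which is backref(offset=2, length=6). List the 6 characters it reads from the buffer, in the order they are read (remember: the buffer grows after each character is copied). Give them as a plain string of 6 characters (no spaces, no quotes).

Token 1: literal('R'). Output: "R"
Token 2: literal('H'). Output: "RH"
Token 3: literal('A'). Output: "RHA"
Token 4: literal('B'). Output: "RHAB"
Token 5: backref(off=2, len=6). Buffer before: "RHAB" (len 4)
  byte 1: read out[2]='A', append. Buffer now: "RHABA"
  byte 2: read out[3]='B', append. Buffer now: "RHABAB"
  byte 3: read out[4]='A', append. Buffer now: "RHABABA"
  byte 4: read out[5]='B', append. Buffer now: "RHABABAB"
  byte 5: read out[6]='A', append. Buffer now: "RHABABABA"
  byte 6: read out[7]='B', append. Buffer now: "RHABABABAB"

Answer: ABABAB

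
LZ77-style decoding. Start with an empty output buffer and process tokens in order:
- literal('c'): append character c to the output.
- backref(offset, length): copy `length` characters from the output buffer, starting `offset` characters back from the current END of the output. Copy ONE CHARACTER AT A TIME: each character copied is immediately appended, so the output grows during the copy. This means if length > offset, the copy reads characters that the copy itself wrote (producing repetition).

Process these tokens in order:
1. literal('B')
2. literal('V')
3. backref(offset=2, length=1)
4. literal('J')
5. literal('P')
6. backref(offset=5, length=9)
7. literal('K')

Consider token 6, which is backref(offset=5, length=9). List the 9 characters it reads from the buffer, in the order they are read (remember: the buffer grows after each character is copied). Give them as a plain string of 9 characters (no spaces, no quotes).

Answer: BVBJPBVBJ

Derivation:
Token 1: literal('B'). Output: "B"
Token 2: literal('V'). Output: "BV"
Token 3: backref(off=2, len=1). Copied 'B' from pos 0. Output: "BVB"
Token 4: literal('J'). Output: "BVBJ"
Token 5: literal('P'). Output: "BVBJP"
Token 6: backref(off=5, len=9). Buffer before: "BVBJP" (len 5)
  byte 1: read out[0]='B', append. Buffer now: "BVBJPB"
  byte 2: read out[1]='V', append. Buffer now: "BVBJPBV"
  byte 3: read out[2]='B', append. Buffer now: "BVBJPBVB"
  byte 4: read out[3]='J', append. Buffer now: "BVBJPBVBJ"
  byte 5: read out[4]='P', append. Buffer now: "BVBJPBVBJP"
  byte 6: read out[5]='B', append. Buffer now: "BVBJPBVBJPB"
  byte 7: read out[6]='V', append. Buffer now: "BVBJPBVBJPBV"
  byte 8: read out[7]='B', append. Buffer now: "BVBJPBVBJPBVB"
  byte 9: read out[8]='J', append. Buffer now: "BVBJPBVBJPBVBJ"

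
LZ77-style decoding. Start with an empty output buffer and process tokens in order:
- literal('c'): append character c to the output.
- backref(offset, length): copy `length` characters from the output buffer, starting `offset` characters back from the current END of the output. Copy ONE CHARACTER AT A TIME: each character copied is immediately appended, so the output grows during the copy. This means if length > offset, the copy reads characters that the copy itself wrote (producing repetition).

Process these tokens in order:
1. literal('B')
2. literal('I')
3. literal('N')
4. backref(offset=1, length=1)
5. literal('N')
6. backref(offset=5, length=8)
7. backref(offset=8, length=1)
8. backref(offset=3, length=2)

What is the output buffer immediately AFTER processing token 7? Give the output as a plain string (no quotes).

Answer: BINNNBINNNBINB

Derivation:
Token 1: literal('B'). Output: "B"
Token 2: literal('I'). Output: "BI"
Token 3: literal('N'). Output: "BIN"
Token 4: backref(off=1, len=1). Copied 'N' from pos 2. Output: "BINN"
Token 5: literal('N'). Output: "BINNN"
Token 6: backref(off=5, len=8) (overlapping!). Copied 'BINNNBIN' from pos 0. Output: "BINNNBINNNBIN"
Token 7: backref(off=8, len=1). Copied 'B' from pos 5. Output: "BINNNBINNNBINB"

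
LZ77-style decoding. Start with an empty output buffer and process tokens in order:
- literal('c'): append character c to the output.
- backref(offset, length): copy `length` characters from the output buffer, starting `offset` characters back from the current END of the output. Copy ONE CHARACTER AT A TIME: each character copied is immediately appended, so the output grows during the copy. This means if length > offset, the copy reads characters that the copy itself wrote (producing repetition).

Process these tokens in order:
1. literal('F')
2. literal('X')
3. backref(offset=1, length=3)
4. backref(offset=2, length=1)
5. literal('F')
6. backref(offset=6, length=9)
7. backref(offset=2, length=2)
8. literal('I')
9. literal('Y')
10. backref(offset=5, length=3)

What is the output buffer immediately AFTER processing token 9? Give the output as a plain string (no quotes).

Token 1: literal('F'). Output: "F"
Token 2: literal('X'). Output: "FX"
Token 3: backref(off=1, len=3) (overlapping!). Copied 'XXX' from pos 1. Output: "FXXXX"
Token 4: backref(off=2, len=1). Copied 'X' from pos 3. Output: "FXXXXX"
Token 5: literal('F'). Output: "FXXXXXF"
Token 6: backref(off=6, len=9) (overlapping!). Copied 'XXXXXFXXX' from pos 1. Output: "FXXXXXFXXXXXFXXX"
Token 7: backref(off=2, len=2). Copied 'XX' from pos 14. Output: "FXXXXXFXXXXXFXXXXX"
Token 8: literal('I'). Output: "FXXXXXFXXXXXFXXXXXI"
Token 9: literal('Y'). Output: "FXXXXXFXXXXXFXXXXXIY"

Answer: FXXXXXFXXXXXFXXXXXIY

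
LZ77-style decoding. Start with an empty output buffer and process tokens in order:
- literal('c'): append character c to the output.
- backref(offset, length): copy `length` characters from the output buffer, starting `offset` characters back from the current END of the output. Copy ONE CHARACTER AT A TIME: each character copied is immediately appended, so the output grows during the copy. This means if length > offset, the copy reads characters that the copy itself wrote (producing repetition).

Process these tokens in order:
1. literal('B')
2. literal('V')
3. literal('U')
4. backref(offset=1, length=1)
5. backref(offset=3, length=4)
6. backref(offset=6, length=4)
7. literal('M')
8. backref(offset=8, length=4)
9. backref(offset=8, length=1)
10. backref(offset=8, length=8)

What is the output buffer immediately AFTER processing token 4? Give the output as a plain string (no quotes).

Answer: BVUU

Derivation:
Token 1: literal('B'). Output: "B"
Token 2: literal('V'). Output: "BV"
Token 3: literal('U'). Output: "BVU"
Token 4: backref(off=1, len=1). Copied 'U' from pos 2. Output: "BVUU"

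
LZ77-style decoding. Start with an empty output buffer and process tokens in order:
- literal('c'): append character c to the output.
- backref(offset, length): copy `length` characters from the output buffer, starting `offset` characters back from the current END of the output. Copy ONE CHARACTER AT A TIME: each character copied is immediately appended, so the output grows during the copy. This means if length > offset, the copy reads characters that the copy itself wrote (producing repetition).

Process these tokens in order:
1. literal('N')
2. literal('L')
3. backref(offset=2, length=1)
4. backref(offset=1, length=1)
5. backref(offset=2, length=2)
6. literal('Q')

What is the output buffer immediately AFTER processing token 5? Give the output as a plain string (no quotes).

Token 1: literal('N'). Output: "N"
Token 2: literal('L'). Output: "NL"
Token 3: backref(off=2, len=1). Copied 'N' from pos 0. Output: "NLN"
Token 4: backref(off=1, len=1). Copied 'N' from pos 2. Output: "NLNN"
Token 5: backref(off=2, len=2). Copied 'NN' from pos 2. Output: "NLNNNN"

Answer: NLNNNN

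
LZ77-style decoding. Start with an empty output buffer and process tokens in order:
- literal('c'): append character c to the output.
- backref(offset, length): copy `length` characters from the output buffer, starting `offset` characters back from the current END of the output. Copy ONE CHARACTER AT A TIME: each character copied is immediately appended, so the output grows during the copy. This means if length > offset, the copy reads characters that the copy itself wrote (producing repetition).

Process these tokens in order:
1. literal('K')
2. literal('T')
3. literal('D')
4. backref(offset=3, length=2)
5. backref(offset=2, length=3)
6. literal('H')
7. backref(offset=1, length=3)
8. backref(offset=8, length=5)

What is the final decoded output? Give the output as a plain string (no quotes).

Token 1: literal('K'). Output: "K"
Token 2: literal('T'). Output: "KT"
Token 3: literal('D'). Output: "KTD"
Token 4: backref(off=3, len=2). Copied 'KT' from pos 0. Output: "KTDKT"
Token 5: backref(off=2, len=3) (overlapping!). Copied 'KTK' from pos 3. Output: "KTDKTKTK"
Token 6: literal('H'). Output: "KTDKTKTKH"
Token 7: backref(off=1, len=3) (overlapping!). Copied 'HHH' from pos 8. Output: "KTDKTKTKHHHH"
Token 8: backref(off=8, len=5). Copied 'TKTKH' from pos 4. Output: "KTDKTKTKHHHHTKTKH"

Answer: KTDKTKTKHHHHTKTKH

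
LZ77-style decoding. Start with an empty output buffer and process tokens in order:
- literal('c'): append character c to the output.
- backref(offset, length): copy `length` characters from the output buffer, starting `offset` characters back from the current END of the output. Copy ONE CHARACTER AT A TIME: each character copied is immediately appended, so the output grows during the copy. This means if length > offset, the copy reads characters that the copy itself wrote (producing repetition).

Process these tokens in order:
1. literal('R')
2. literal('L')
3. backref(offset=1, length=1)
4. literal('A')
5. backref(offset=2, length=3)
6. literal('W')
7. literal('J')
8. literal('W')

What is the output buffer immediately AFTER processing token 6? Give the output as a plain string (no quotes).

Answer: RLLALALW

Derivation:
Token 1: literal('R'). Output: "R"
Token 2: literal('L'). Output: "RL"
Token 3: backref(off=1, len=1). Copied 'L' from pos 1. Output: "RLL"
Token 4: literal('A'). Output: "RLLA"
Token 5: backref(off=2, len=3) (overlapping!). Copied 'LAL' from pos 2. Output: "RLLALAL"
Token 6: literal('W'). Output: "RLLALALW"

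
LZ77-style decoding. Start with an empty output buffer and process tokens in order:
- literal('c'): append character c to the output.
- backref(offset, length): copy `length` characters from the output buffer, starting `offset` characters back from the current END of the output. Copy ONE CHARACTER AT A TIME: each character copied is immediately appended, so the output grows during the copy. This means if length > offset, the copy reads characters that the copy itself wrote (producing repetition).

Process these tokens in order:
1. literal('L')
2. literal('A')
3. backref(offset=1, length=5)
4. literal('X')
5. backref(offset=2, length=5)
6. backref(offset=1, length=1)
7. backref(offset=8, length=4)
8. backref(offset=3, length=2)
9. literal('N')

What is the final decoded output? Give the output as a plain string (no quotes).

Token 1: literal('L'). Output: "L"
Token 2: literal('A'). Output: "LA"
Token 3: backref(off=1, len=5) (overlapping!). Copied 'AAAAA' from pos 1. Output: "LAAAAAA"
Token 4: literal('X'). Output: "LAAAAAAX"
Token 5: backref(off=2, len=5) (overlapping!). Copied 'AXAXA' from pos 6. Output: "LAAAAAAXAXAXA"
Token 6: backref(off=1, len=1). Copied 'A' from pos 12. Output: "LAAAAAAXAXAXAA"
Token 7: backref(off=8, len=4). Copied 'AXAX' from pos 6. Output: "LAAAAAAXAXAXAAAXAX"
Token 8: backref(off=3, len=2). Copied 'XA' from pos 15. Output: "LAAAAAAXAXAXAAAXAXXA"
Token 9: literal('N'). Output: "LAAAAAAXAXAXAAAXAXXAN"

Answer: LAAAAAAXAXAXAAAXAXXAN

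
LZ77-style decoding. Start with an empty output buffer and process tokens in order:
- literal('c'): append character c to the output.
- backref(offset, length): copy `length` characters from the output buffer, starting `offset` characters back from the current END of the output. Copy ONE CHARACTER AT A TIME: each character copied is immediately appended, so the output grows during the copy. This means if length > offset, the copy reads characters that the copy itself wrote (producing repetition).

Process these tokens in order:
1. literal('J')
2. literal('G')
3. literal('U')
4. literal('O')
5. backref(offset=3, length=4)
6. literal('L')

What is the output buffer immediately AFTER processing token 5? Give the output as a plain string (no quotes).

Token 1: literal('J'). Output: "J"
Token 2: literal('G'). Output: "JG"
Token 3: literal('U'). Output: "JGU"
Token 4: literal('O'). Output: "JGUO"
Token 5: backref(off=3, len=4) (overlapping!). Copied 'GUOG' from pos 1. Output: "JGUOGUOG"

Answer: JGUOGUOG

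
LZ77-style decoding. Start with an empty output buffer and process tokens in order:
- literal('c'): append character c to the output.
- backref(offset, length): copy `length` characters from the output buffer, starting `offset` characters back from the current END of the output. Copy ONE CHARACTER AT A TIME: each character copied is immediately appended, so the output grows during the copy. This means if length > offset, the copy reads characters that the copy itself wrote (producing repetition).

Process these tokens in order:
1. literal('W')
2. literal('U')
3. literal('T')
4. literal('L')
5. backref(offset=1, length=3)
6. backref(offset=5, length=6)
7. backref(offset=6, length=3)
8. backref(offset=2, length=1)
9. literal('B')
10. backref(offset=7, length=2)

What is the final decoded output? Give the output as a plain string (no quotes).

Token 1: literal('W'). Output: "W"
Token 2: literal('U'). Output: "WU"
Token 3: literal('T'). Output: "WUT"
Token 4: literal('L'). Output: "WUTL"
Token 5: backref(off=1, len=3) (overlapping!). Copied 'LLL' from pos 3. Output: "WUTLLLL"
Token 6: backref(off=5, len=6) (overlapping!). Copied 'TLLLLT' from pos 2. Output: "WUTLLLLTLLLLT"
Token 7: backref(off=6, len=3). Copied 'TLL' from pos 7. Output: "WUTLLLLTLLLLTTLL"
Token 8: backref(off=2, len=1). Copied 'L' from pos 14. Output: "WUTLLLLTLLLLTTLLL"
Token 9: literal('B'). Output: "WUTLLLLTLLLLTTLLLB"
Token 10: backref(off=7, len=2). Copied 'LT' from pos 11. Output: "WUTLLLLTLLLLTTLLLBLT"

Answer: WUTLLLLTLLLLTTLLLBLT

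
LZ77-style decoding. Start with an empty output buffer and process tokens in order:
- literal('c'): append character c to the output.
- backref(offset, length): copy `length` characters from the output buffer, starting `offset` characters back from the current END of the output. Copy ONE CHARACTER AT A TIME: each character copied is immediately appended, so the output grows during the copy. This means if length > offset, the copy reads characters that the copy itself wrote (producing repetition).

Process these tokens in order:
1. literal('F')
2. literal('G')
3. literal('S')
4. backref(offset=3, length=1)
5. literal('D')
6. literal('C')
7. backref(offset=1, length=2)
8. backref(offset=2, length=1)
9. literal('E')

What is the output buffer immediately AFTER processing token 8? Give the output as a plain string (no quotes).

Answer: FGSFDCCCC

Derivation:
Token 1: literal('F'). Output: "F"
Token 2: literal('G'). Output: "FG"
Token 3: literal('S'). Output: "FGS"
Token 4: backref(off=3, len=1). Copied 'F' from pos 0. Output: "FGSF"
Token 5: literal('D'). Output: "FGSFD"
Token 6: literal('C'). Output: "FGSFDC"
Token 7: backref(off=1, len=2) (overlapping!). Copied 'CC' from pos 5. Output: "FGSFDCCC"
Token 8: backref(off=2, len=1). Copied 'C' from pos 6. Output: "FGSFDCCCC"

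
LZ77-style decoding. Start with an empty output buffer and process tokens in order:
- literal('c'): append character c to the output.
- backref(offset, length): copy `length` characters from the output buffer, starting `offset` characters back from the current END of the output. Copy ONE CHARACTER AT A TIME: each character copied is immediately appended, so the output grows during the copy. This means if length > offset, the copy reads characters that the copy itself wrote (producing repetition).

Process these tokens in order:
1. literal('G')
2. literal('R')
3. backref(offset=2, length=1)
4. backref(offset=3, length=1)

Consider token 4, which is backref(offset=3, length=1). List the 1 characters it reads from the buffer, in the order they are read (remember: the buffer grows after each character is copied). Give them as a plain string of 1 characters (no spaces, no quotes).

Answer: G

Derivation:
Token 1: literal('G'). Output: "G"
Token 2: literal('R'). Output: "GR"
Token 3: backref(off=2, len=1). Copied 'G' from pos 0. Output: "GRG"
Token 4: backref(off=3, len=1). Buffer before: "GRG" (len 3)
  byte 1: read out[0]='G', append. Buffer now: "GRGG"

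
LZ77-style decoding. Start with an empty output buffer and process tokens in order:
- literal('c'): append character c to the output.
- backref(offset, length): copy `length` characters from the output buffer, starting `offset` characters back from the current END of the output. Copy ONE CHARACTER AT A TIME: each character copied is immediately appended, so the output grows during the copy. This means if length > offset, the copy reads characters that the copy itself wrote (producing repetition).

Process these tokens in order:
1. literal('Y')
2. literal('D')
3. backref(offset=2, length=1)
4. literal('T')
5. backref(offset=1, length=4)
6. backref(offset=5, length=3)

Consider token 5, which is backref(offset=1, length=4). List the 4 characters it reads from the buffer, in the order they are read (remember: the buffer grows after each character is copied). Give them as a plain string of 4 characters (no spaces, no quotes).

Token 1: literal('Y'). Output: "Y"
Token 2: literal('D'). Output: "YD"
Token 3: backref(off=2, len=1). Copied 'Y' from pos 0. Output: "YDY"
Token 4: literal('T'). Output: "YDYT"
Token 5: backref(off=1, len=4). Buffer before: "YDYT" (len 4)
  byte 1: read out[3]='T', append. Buffer now: "YDYTT"
  byte 2: read out[4]='T', append. Buffer now: "YDYTTT"
  byte 3: read out[5]='T', append. Buffer now: "YDYTTTT"
  byte 4: read out[6]='T', append. Buffer now: "YDYTTTTT"

Answer: TTTT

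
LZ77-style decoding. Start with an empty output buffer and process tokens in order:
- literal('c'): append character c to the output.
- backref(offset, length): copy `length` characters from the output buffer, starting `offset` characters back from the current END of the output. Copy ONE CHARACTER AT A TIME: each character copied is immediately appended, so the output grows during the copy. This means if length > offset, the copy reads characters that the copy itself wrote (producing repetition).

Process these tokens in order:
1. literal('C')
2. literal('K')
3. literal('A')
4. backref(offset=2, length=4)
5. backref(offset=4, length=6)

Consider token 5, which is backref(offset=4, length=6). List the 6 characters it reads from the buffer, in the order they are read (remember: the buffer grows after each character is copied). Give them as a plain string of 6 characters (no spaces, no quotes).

Token 1: literal('C'). Output: "C"
Token 2: literal('K'). Output: "CK"
Token 3: literal('A'). Output: "CKA"
Token 4: backref(off=2, len=4) (overlapping!). Copied 'KAKA' from pos 1. Output: "CKAKAKA"
Token 5: backref(off=4, len=6). Buffer before: "CKAKAKA" (len 7)
  byte 1: read out[3]='K', append. Buffer now: "CKAKAKAK"
  byte 2: read out[4]='A', append. Buffer now: "CKAKAKAKA"
  byte 3: read out[5]='K', append. Buffer now: "CKAKAKAKAK"
  byte 4: read out[6]='A', append. Buffer now: "CKAKAKAKAKA"
  byte 5: read out[7]='K', append. Buffer now: "CKAKAKAKAKAK"
  byte 6: read out[8]='A', append. Buffer now: "CKAKAKAKAKAKA"

Answer: KAKAKA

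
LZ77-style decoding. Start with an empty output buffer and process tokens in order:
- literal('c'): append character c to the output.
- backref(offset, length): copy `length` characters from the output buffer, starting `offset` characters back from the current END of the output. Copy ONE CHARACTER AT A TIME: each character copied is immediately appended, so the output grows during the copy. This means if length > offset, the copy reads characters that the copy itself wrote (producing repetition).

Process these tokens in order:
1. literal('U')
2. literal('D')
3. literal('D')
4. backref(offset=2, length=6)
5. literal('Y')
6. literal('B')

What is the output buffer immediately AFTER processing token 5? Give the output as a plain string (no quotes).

Answer: UDDDDDDDDY

Derivation:
Token 1: literal('U'). Output: "U"
Token 2: literal('D'). Output: "UD"
Token 3: literal('D'). Output: "UDD"
Token 4: backref(off=2, len=6) (overlapping!). Copied 'DDDDDD' from pos 1. Output: "UDDDDDDDD"
Token 5: literal('Y'). Output: "UDDDDDDDDY"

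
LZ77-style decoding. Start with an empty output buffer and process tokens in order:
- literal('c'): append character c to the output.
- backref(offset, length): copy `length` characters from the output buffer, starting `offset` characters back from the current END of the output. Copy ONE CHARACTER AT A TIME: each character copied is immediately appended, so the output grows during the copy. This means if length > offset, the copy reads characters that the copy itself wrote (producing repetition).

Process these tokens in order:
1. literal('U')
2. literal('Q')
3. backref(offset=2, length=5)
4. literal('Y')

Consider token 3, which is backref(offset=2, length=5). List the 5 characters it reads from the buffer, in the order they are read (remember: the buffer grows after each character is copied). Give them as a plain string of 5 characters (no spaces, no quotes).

Answer: UQUQU

Derivation:
Token 1: literal('U'). Output: "U"
Token 2: literal('Q'). Output: "UQ"
Token 3: backref(off=2, len=5). Buffer before: "UQ" (len 2)
  byte 1: read out[0]='U', append. Buffer now: "UQU"
  byte 2: read out[1]='Q', append. Buffer now: "UQUQ"
  byte 3: read out[2]='U', append. Buffer now: "UQUQU"
  byte 4: read out[3]='Q', append. Buffer now: "UQUQUQ"
  byte 5: read out[4]='U', append. Buffer now: "UQUQUQU"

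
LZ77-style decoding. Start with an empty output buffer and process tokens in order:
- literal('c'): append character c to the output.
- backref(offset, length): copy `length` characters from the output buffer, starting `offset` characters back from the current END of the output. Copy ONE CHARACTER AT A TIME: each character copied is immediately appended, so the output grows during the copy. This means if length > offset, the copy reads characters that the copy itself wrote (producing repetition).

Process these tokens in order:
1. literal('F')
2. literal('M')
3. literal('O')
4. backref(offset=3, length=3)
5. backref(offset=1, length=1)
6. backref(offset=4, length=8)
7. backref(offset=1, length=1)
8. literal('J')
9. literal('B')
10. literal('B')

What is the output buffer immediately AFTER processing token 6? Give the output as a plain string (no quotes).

Token 1: literal('F'). Output: "F"
Token 2: literal('M'). Output: "FM"
Token 3: literal('O'). Output: "FMO"
Token 4: backref(off=3, len=3). Copied 'FMO' from pos 0. Output: "FMOFMO"
Token 5: backref(off=1, len=1). Copied 'O' from pos 5. Output: "FMOFMOO"
Token 6: backref(off=4, len=8) (overlapping!). Copied 'FMOOFMOO' from pos 3. Output: "FMOFMOOFMOOFMOO"

Answer: FMOFMOOFMOOFMOO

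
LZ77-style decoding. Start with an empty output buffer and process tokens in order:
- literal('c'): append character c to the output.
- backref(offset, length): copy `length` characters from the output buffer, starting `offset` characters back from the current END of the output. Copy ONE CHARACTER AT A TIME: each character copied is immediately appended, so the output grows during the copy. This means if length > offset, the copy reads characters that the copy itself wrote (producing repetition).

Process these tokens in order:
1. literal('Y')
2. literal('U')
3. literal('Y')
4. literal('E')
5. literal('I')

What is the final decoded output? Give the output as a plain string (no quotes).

Token 1: literal('Y'). Output: "Y"
Token 2: literal('U'). Output: "YU"
Token 3: literal('Y'). Output: "YUY"
Token 4: literal('E'). Output: "YUYE"
Token 5: literal('I'). Output: "YUYEI"

Answer: YUYEI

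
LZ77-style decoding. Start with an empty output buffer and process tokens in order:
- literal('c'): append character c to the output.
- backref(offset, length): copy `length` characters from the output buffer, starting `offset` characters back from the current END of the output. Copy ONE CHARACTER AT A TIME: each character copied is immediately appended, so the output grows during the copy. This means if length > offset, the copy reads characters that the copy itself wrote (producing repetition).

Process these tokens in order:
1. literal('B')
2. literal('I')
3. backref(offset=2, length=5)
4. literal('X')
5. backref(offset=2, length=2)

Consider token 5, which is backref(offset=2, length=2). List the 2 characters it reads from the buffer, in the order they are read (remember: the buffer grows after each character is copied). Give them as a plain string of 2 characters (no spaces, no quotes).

Answer: BX

Derivation:
Token 1: literal('B'). Output: "B"
Token 2: literal('I'). Output: "BI"
Token 3: backref(off=2, len=5) (overlapping!). Copied 'BIBIB' from pos 0. Output: "BIBIBIB"
Token 4: literal('X'). Output: "BIBIBIBX"
Token 5: backref(off=2, len=2). Buffer before: "BIBIBIBX" (len 8)
  byte 1: read out[6]='B', append. Buffer now: "BIBIBIBXB"
  byte 2: read out[7]='X', append. Buffer now: "BIBIBIBXBX"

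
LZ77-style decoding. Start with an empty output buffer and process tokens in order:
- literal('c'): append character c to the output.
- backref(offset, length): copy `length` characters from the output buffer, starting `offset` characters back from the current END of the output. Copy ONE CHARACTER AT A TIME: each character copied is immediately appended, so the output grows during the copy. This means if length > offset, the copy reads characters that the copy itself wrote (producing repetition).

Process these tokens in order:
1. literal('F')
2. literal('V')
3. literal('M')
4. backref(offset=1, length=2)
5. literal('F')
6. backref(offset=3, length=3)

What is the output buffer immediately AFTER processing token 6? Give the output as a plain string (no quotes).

Answer: FVMMMFMMF

Derivation:
Token 1: literal('F'). Output: "F"
Token 2: literal('V'). Output: "FV"
Token 3: literal('M'). Output: "FVM"
Token 4: backref(off=1, len=2) (overlapping!). Copied 'MM' from pos 2. Output: "FVMMM"
Token 5: literal('F'). Output: "FVMMMF"
Token 6: backref(off=3, len=3). Copied 'MMF' from pos 3. Output: "FVMMMFMMF"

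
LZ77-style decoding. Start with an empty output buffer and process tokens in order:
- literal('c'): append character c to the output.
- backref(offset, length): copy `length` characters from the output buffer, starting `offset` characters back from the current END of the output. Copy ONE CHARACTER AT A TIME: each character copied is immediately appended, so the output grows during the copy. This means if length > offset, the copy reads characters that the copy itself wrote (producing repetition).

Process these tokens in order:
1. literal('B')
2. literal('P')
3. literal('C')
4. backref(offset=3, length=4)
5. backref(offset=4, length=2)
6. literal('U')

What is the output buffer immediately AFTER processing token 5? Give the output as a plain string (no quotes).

Token 1: literal('B'). Output: "B"
Token 2: literal('P'). Output: "BP"
Token 3: literal('C'). Output: "BPC"
Token 4: backref(off=3, len=4) (overlapping!). Copied 'BPCB' from pos 0. Output: "BPCBPCB"
Token 5: backref(off=4, len=2). Copied 'BP' from pos 3. Output: "BPCBPCBBP"

Answer: BPCBPCBBP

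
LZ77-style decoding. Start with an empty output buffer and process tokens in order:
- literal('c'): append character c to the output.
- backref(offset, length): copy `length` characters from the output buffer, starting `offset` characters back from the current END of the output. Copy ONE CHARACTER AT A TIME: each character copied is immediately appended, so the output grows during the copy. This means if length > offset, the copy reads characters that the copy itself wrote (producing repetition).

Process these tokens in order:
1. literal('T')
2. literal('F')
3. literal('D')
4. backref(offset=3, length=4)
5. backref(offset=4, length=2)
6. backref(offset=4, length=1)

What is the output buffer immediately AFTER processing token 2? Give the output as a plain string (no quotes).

Token 1: literal('T'). Output: "T"
Token 2: literal('F'). Output: "TF"

Answer: TF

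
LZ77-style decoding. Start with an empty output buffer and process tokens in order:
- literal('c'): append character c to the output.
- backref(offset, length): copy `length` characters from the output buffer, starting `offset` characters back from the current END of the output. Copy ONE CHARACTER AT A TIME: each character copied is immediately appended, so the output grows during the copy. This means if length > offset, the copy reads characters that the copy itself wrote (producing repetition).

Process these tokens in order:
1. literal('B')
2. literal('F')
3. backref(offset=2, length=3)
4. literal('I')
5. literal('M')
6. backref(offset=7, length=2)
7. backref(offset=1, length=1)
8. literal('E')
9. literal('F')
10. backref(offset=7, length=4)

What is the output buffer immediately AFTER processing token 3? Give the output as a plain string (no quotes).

Answer: BFBFB

Derivation:
Token 1: literal('B'). Output: "B"
Token 2: literal('F'). Output: "BF"
Token 3: backref(off=2, len=3) (overlapping!). Copied 'BFB' from pos 0. Output: "BFBFB"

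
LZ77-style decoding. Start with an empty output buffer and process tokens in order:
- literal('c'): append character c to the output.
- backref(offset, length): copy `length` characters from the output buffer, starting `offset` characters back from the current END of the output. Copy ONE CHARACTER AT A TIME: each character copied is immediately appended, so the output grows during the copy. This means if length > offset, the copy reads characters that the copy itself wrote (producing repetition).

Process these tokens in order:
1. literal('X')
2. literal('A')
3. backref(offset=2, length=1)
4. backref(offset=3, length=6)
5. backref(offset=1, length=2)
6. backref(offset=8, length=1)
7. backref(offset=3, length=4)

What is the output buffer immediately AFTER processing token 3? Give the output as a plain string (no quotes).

Answer: XAX

Derivation:
Token 1: literal('X'). Output: "X"
Token 2: literal('A'). Output: "XA"
Token 3: backref(off=2, len=1). Copied 'X' from pos 0. Output: "XAX"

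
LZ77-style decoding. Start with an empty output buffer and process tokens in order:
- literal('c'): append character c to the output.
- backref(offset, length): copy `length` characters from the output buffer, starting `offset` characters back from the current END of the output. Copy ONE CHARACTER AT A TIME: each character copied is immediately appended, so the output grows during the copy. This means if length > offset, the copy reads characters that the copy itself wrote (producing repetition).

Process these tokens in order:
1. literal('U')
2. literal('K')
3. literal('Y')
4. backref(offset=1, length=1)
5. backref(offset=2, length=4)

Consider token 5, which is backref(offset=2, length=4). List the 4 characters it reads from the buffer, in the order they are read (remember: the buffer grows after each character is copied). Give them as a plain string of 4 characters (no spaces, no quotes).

Answer: YYYY

Derivation:
Token 1: literal('U'). Output: "U"
Token 2: literal('K'). Output: "UK"
Token 3: literal('Y'). Output: "UKY"
Token 4: backref(off=1, len=1). Copied 'Y' from pos 2. Output: "UKYY"
Token 5: backref(off=2, len=4). Buffer before: "UKYY" (len 4)
  byte 1: read out[2]='Y', append. Buffer now: "UKYYY"
  byte 2: read out[3]='Y', append. Buffer now: "UKYYYY"
  byte 3: read out[4]='Y', append. Buffer now: "UKYYYYY"
  byte 4: read out[5]='Y', append. Buffer now: "UKYYYYYY"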